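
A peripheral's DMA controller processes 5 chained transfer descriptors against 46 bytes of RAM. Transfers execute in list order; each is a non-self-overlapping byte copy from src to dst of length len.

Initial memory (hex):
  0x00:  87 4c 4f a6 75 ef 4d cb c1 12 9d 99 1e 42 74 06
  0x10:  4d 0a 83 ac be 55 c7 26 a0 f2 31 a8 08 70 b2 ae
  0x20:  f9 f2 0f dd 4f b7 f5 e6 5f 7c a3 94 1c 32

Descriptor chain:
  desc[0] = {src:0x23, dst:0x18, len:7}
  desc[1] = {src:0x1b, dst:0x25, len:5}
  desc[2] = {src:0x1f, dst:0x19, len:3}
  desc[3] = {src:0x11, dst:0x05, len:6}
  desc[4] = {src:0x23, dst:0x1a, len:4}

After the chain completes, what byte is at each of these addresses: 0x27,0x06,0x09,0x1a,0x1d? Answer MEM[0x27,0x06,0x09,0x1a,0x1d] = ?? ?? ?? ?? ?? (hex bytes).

MEM[0x27,0x06,0x09,0x1a,0x1d] = 5f 83 55 dd e6

#0 dst[0x18+7] := {0xdd,0x4f,0xb7,0xf5,0xe6,0x5f,0x7c}
#1 dst[0x25+5] := {0xf5,0xe6,0x5f,0x7c,0xae}
#2 dst[0x19+3] := {0xae,0xf9,0xf2}
#3 dst[0x05+6] := {0x0a,0x83,0xac,0xbe,0x55,0xc7}
#4 dst[0x1a+4] := {0xdd,0x4f,0xf5,0xe6}
query mem[0x27]=0x5f, mem[0x06]=0x83, mem[0x09]=0x55, mem[0x1a]=0xdd, mem[0x1d]=0xe6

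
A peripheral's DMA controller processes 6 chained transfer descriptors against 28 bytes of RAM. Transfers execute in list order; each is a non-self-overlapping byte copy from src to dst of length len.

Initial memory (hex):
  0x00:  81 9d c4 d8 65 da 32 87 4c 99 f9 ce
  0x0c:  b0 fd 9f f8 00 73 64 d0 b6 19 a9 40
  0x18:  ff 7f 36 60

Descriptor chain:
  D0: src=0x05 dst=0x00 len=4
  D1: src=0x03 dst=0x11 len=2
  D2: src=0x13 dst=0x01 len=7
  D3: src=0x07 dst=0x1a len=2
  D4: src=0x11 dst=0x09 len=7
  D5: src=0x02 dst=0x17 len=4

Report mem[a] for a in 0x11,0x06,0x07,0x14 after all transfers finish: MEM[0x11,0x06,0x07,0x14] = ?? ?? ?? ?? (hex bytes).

  after D0: wrote 4B at 0x00 = da32874c
  after D1: wrote 2B at 0x11 = 4c65
  after D2: wrote 7B at 0x01 = d0b619a940ff7f
  after D3: wrote 2B at 0x1a = 7f4c
  after D4: wrote 7B at 0x09 = 4c65d0b619a940
  after D5: wrote 4B at 0x17 = b619a940
query mem[0x11]=0x4c, mem[0x06]=0xff, mem[0x07]=0x7f, mem[0x14]=0xb6

MEM[0x11,0x06,0x07,0x14] = 4c ff 7f b6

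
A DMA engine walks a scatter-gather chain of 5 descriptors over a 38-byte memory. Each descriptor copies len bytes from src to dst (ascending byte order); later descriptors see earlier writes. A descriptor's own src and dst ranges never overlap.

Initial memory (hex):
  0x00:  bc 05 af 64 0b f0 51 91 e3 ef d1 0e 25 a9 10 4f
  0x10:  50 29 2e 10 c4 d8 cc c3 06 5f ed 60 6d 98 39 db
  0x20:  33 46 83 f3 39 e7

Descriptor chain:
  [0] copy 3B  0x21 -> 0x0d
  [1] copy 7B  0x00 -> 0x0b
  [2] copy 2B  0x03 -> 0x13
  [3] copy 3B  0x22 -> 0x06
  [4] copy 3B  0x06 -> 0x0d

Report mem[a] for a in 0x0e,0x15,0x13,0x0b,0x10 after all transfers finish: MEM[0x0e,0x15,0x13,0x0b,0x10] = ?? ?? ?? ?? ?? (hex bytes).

MEM[0x0e,0x15,0x13,0x0b,0x10] = f3 d8 64 bc f0

  after D0: wrote 3B at 0x0d = 4683f3
  after D1: wrote 7B at 0x0b = bc05af640bf051
  after D2: wrote 2B at 0x13 = 640b
  after D3: wrote 3B at 0x06 = 83f339
  after D4: wrote 3B at 0x0d = 83f339
query mem[0x0e]=0xf3, mem[0x15]=0xd8, mem[0x13]=0x64, mem[0x0b]=0xbc, mem[0x10]=0xf0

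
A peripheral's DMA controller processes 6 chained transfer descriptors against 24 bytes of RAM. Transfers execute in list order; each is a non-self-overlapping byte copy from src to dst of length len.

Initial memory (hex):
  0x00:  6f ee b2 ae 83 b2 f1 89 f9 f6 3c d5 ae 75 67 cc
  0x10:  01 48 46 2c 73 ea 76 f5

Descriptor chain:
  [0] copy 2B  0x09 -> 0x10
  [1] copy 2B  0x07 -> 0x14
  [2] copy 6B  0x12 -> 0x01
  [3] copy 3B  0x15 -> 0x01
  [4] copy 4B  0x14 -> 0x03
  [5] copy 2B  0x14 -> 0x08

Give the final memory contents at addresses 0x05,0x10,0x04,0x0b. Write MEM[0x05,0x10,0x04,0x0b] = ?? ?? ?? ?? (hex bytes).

#0 dst[0x10+2] := {0xf6,0x3c}
#1 dst[0x14+2] := {0x89,0xf9}
#2 dst[0x01+6] := {0x46,0x2c,0x89,0xf9,0x76,0xf5}
#3 dst[0x01+3] := {0xf9,0x76,0xf5}
#4 dst[0x03+4] := {0x89,0xf9,0x76,0xf5}
#5 dst[0x08+2] := {0x89,0xf9}
query mem[0x05]=0x76, mem[0x10]=0xf6, mem[0x04]=0xf9, mem[0x0b]=0xd5

MEM[0x05,0x10,0x04,0x0b] = 76 f6 f9 d5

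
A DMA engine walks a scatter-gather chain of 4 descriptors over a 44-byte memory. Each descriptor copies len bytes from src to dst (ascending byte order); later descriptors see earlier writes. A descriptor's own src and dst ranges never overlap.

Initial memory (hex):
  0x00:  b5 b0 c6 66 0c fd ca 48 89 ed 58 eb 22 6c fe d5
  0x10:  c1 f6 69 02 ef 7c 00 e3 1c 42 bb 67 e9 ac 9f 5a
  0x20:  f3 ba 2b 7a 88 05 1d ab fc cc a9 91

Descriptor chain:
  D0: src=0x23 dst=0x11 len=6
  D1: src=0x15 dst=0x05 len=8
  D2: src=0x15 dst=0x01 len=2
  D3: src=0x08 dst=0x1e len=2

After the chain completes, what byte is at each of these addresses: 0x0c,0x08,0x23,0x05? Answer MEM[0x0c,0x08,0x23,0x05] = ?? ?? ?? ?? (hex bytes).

[0] 0x23->0x11 len=6 : 7a 88 05 1d ab fc
[1] 0x15->0x05 len=8 : ab fc e3 1c 42 bb 67 e9
[2] 0x15->0x01 len=2 : ab fc
[3] 0x08->0x1e len=2 : 1c 42
query mem[0x0c]=0xe9, mem[0x08]=0x1c, mem[0x23]=0x7a, mem[0x05]=0xab

MEM[0x0c,0x08,0x23,0x05] = e9 1c 7a ab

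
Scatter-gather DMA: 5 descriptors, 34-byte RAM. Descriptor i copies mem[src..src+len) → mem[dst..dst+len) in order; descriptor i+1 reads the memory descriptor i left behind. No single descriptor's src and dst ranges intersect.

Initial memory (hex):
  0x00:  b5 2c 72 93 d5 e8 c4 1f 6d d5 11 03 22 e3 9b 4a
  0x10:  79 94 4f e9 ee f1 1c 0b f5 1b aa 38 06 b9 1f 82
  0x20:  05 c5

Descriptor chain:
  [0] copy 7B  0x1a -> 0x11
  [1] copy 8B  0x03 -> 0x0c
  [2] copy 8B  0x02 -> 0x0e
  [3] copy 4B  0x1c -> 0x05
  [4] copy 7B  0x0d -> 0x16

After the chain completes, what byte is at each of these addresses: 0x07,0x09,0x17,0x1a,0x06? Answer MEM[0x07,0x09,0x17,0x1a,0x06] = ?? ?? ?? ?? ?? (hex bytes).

#0 dst[0x11+7] := {0xaa,0x38,0x06,0xb9,0x1f,0x82,0x05}
#1 dst[0x0c+8] := {0x93,0xd5,0xe8,0xc4,0x1f,0x6d,0xd5,0x11}
#2 dst[0x0e+8] := {0x72,0x93,0xd5,0xe8,0xc4,0x1f,0x6d,0xd5}
#3 dst[0x05+4] := {0x06,0xb9,0x1f,0x82}
#4 dst[0x16+7] := {0xd5,0x72,0x93,0xd5,0xe8,0xc4,0x1f}
query mem[0x07]=0x1f, mem[0x09]=0xd5, mem[0x17]=0x72, mem[0x1a]=0xe8, mem[0x06]=0xb9

MEM[0x07,0x09,0x17,0x1a,0x06] = 1f d5 72 e8 b9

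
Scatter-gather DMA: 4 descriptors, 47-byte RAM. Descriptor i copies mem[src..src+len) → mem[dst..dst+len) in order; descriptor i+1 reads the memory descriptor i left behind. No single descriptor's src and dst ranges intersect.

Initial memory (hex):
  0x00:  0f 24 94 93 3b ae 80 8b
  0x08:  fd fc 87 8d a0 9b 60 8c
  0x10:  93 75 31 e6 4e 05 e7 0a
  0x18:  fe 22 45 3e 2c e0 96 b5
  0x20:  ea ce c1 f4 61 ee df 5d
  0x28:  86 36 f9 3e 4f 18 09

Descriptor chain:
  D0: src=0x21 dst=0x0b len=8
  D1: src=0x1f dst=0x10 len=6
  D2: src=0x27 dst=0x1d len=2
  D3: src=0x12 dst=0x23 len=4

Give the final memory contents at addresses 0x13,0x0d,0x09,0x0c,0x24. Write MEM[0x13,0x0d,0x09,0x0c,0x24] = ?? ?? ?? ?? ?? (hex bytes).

MEM[0x13,0x0d,0x09,0x0c,0x24] = c1 f4 fc c1 c1

[0] 0x21->0x0b len=8 : ce c1 f4 61 ee df 5d 86
[1] 0x1f->0x10 len=6 : b5 ea ce c1 f4 61
[2] 0x27->0x1d len=2 : 5d 86
[3] 0x12->0x23 len=4 : ce c1 f4 61
query mem[0x13]=0xc1, mem[0x0d]=0xf4, mem[0x09]=0xfc, mem[0x0c]=0xc1, mem[0x24]=0xc1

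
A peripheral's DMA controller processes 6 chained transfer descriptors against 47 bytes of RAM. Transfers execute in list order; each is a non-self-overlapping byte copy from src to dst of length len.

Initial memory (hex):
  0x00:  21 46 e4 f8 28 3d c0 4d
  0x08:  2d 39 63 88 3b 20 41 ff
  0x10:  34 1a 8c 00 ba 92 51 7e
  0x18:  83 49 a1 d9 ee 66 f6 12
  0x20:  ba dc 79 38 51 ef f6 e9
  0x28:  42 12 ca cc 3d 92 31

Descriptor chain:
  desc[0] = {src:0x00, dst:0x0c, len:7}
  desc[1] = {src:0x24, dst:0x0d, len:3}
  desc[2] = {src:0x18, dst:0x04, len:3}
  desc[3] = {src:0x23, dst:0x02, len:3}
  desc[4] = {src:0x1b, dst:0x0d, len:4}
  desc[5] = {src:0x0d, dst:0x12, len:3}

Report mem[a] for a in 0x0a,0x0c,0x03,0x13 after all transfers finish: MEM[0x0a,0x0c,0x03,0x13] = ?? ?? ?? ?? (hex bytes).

  after D0: wrote 7B at 0x0c = 2146e4f8283dc0
  after D1: wrote 3B at 0x0d = 51eff6
  after D2: wrote 3B at 0x04 = 8349a1
  after D3: wrote 3B at 0x02 = 3851ef
  after D4: wrote 4B at 0x0d = d9ee66f6
  after D5: wrote 3B at 0x12 = d9ee66
query mem[0x0a]=0x63, mem[0x0c]=0x21, mem[0x03]=0x51, mem[0x13]=0xee

MEM[0x0a,0x0c,0x03,0x13] = 63 21 51 ee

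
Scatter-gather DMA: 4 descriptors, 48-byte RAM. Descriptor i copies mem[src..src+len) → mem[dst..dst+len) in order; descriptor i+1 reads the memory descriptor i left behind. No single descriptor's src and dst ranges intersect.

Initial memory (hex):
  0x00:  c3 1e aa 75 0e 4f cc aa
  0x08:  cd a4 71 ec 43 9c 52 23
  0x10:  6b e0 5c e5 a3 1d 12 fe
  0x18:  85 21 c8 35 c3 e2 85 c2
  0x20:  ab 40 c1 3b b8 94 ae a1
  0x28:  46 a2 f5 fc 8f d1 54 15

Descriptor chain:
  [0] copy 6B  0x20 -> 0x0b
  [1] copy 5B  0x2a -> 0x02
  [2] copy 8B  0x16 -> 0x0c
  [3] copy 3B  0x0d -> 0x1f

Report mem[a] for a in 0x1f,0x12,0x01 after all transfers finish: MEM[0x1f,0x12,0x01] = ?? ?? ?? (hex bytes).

D0: mem[0x0b..0x10] <- [ab 40 c1 3b b8 94]
D1: mem[0x02..0x06] <- [f5 fc 8f d1 54]
D2: mem[0x0c..0x13] <- [12 fe 85 21 c8 35 c3 e2]
D3: mem[0x1f..0x21] <- [fe 85 21]
query mem[0x1f]=0xfe, mem[0x12]=0xc3, mem[0x01]=0x1e

MEM[0x1f,0x12,0x01] = fe c3 1e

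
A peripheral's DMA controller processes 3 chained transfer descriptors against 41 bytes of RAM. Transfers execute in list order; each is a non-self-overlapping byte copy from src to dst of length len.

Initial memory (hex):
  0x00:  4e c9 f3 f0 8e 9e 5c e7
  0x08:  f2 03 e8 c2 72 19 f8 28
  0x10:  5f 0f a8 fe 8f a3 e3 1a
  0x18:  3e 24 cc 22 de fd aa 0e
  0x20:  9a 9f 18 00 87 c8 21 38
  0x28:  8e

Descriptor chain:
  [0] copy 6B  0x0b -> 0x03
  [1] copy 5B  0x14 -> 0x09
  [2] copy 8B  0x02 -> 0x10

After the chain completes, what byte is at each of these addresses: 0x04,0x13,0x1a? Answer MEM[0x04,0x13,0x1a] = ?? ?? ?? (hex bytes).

MEM[0x04,0x13,0x1a] = 72 19 cc

D0: mem[0x03..0x08] <- [c2 72 19 f8 28 5f]
D1: mem[0x09..0x0d] <- [8f a3 e3 1a 3e]
D2: mem[0x10..0x17] <- [f3 c2 72 19 f8 28 5f 8f]
query mem[0x04]=0x72, mem[0x13]=0x19, mem[0x1a]=0xcc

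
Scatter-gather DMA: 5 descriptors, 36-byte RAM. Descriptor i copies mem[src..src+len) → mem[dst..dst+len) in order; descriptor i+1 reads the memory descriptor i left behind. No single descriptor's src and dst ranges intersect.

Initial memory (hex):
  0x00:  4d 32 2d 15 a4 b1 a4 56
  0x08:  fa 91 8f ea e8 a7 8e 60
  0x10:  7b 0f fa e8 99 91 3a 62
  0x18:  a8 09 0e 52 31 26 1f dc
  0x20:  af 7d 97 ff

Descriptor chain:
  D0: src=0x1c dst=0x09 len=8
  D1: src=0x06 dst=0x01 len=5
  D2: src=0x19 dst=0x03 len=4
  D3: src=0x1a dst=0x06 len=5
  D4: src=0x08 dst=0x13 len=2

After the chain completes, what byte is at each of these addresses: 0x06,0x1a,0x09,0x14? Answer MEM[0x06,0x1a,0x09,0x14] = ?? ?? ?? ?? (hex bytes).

MEM[0x06,0x1a,0x09,0x14] = 0e 0e 26 26

  after D0: wrote 8B at 0x09 = 31261fdcaf7d97ff
  after D1: wrote 5B at 0x01 = a456fa3126
  after D2: wrote 4B at 0x03 = 090e5231
  after D3: wrote 5B at 0x06 = 0e5231261f
  after D4: wrote 2B at 0x13 = 3126
query mem[0x06]=0x0e, mem[0x1a]=0x0e, mem[0x09]=0x26, mem[0x14]=0x26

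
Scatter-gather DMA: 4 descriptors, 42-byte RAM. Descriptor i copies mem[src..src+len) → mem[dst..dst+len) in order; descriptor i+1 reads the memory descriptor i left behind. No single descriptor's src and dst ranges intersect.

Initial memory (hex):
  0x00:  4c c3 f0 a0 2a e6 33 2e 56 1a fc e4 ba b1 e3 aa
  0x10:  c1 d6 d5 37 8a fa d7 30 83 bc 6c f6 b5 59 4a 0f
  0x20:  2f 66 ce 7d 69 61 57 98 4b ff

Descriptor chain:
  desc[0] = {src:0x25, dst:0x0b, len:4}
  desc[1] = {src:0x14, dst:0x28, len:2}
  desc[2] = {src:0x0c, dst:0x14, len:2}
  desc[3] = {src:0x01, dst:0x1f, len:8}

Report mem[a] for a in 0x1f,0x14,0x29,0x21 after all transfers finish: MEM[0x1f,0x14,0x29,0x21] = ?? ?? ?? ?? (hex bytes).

[0] 0x25->0x0b len=4 : 61 57 98 4b
[1] 0x14->0x28 len=2 : 8a fa
[2] 0x0c->0x14 len=2 : 57 98
[3] 0x01->0x1f len=8 : c3 f0 a0 2a e6 33 2e 56
query mem[0x1f]=0xc3, mem[0x14]=0x57, mem[0x29]=0xfa, mem[0x21]=0xa0

MEM[0x1f,0x14,0x29,0x21] = c3 57 fa a0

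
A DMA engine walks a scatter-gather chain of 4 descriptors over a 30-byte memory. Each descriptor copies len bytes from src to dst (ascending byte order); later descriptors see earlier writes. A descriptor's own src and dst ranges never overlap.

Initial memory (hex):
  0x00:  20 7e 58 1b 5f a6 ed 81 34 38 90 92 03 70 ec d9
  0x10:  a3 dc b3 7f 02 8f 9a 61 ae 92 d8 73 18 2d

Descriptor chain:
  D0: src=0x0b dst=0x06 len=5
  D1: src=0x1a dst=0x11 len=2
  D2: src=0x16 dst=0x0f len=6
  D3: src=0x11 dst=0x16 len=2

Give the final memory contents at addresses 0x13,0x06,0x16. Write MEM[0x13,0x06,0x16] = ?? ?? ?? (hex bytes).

#0 dst[0x06+5] := {0x92,0x03,0x70,0xec,0xd9}
#1 dst[0x11+2] := {0xd8,0x73}
#2 dst[0x0f+6] := {0x9a,0x61,0xae,0x92,0xd8,0x73}
#3 dst[0x16+2] := {0xae,0x92}
query mem[0x13]=0xd8, mem[0x06]=0x92, mem[0x16]=0xae

MEM[0x13,0x06,0x16] = d8 92 ae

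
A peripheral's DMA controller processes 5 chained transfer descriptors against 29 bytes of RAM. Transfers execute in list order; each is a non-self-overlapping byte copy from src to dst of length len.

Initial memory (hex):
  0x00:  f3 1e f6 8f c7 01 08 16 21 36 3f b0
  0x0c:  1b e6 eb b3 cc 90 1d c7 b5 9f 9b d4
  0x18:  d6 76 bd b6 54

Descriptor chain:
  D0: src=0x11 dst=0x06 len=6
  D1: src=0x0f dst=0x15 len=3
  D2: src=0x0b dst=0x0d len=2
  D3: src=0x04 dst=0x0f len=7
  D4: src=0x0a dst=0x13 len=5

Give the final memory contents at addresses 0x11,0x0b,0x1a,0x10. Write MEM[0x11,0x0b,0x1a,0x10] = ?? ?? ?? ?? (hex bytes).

#0 dst[0x06+6] := {0x90,0x1d,0xc7,0xb5,0x9f,0x9b}
#1 dst[0x15+3] := {0xb3,0xcc,0x90}
#2 dst[0x0d+2] := {0x9b,0x1b}
#3 dst[0x0f+7] := {0xc7,0x01,0x90,0x1d,0xc7,0xb5,0x9f}
#4 dst[0x13+5] := {0x9f,0x9b,0x1b,0x9b,0x1b}
query mem[0x11]=0x90, mem[0x0b]=0x9b, mem[0x1a]=0xbd, mem[0x10]=0x01

MEM[0x11,0x0b,0x1a,0x10] = 90 9b bd 01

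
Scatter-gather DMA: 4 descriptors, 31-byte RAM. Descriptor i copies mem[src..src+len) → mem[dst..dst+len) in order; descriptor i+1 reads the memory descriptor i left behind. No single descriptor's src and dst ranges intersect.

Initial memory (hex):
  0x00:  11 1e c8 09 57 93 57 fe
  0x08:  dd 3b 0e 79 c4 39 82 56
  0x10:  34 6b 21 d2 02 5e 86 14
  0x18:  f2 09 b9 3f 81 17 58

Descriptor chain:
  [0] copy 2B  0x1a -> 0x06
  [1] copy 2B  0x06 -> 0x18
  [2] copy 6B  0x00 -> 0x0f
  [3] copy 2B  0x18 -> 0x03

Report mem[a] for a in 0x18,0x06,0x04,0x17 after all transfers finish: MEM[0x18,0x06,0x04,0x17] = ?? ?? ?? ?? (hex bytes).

MEM[0x18,0x06,0x04,0x17] = b9 b9 3f 14

  after D0: wrote 2B at 0x06 = b93f
  after D1: wrote 2B at 0x18 = b93f
  after D2: wrote 6B at 0x0f = 111ec8095793
  after D3: wrote 2B at 0x03 = b93f
query mem[0x18]=0xb9, mem[0x06]=0xb9, mem[0x04]=0x3f, mem[0x17]=0x14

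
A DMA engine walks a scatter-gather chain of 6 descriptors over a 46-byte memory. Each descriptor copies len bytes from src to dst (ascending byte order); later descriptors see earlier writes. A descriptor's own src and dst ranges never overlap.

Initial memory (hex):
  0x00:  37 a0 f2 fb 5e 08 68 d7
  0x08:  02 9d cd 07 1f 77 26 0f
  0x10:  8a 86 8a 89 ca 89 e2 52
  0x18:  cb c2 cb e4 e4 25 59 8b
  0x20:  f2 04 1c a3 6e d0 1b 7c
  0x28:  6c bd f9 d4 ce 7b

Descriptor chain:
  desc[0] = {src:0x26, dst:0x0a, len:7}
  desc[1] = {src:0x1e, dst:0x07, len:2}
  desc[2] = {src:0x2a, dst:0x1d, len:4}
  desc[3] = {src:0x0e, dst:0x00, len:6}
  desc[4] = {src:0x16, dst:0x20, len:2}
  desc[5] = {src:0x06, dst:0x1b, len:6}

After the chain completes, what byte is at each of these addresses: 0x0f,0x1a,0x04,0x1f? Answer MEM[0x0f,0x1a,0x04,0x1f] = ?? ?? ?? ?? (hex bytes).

D0: mem[0x0a..0x10] <- [1b 7c 6c bd f9 d4 ce]
D1: mem[0x07..0x08] <- [59 8b]
D2: mem[0x1d..0x20] <- [f9 d4 ce 7b]
D3: mem[0x00..0x05] <- [f9 d4 ce 86 8a 89]
D4: mem[0x20..0x21] <- [e2 52]
D5: mem[0x1b..0x20] <- [68 59 8b 9d 1b 7c]
query mem[0x0f]=0xd4, mem[0x1a]=0xcb, mem[0x04]=0x8a, mem[0x1f]=0x1b

MEM[0x0f,0x1a,0x04,0x1f] = d4 cb 8a 1b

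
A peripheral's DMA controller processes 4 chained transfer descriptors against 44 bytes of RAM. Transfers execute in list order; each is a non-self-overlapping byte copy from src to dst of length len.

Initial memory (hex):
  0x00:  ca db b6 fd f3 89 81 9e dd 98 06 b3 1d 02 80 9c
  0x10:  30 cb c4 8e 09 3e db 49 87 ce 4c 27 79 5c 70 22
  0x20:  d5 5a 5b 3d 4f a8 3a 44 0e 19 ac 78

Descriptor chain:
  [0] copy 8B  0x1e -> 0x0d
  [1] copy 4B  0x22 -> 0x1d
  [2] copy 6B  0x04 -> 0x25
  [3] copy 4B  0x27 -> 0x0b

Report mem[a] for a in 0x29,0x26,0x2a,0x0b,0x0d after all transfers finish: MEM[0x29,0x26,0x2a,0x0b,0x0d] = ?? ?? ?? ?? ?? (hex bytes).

D0: mem[0x0d..0x14] <- [70 22 d5 5a 5b 3d 4f a8]
D1: mem[0x1d..0x20] <- [5b 3d 4f a8]
D2: mem[0x25..0x2a] <- [f3 89 81 9e dd 98]
D3: mem[0x0b..0x0e] <- [81 9e dd 98]
query mem[0x29]=0xdd, mem[0x26]=0x89, mem[0x2a]=0x98, mem[0x0b]=0x81, mem[0x0d]=0xdd

MEM[0x29,0x26,0x2a,0x0b,0x0d] = dd 89 98 81 dd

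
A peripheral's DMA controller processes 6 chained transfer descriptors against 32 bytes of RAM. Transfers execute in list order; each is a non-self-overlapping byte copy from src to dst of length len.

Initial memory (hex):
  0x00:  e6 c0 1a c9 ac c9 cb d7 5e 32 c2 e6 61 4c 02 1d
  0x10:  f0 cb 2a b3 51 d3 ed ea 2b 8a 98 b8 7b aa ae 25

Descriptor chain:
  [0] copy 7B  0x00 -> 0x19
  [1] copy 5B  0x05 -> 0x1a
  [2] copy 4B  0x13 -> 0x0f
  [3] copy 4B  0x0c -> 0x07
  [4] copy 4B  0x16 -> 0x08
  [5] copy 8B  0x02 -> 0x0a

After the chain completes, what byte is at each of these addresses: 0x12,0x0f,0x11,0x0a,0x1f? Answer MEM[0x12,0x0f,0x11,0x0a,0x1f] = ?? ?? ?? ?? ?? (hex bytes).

MEM[0x12,0x0f,0x11,0x0a,0x1f] = ed 61 ea 1a cb

#0 dst[0x19+7] := {0xe6,0xc0,0x1a,0xc9,0xac,0xc9,0xcb}
#1 dst[0x1a+5] := {0xc9,0xcb,0xd7,0x5e,0x32}
#2 dst[0x0f+4] := {0xb3,0x51,0xd3,0xed}
#3 dst[0x07+4] := {0x61,0x4c,0x02,0xb3}
#4 dst[0x08+4] := {0xed,0xea,0x2b,0xe6}
#5 dst[0x0a+8] := {0x1a,0xc9,0xac,0xc9,0xcb,0x61,0xed,0xea}
query mem[0x12]=0xed, mem[0x0f]=0x61, mem[0x11]=0xea, mem[0x0a]=0x1a, mem[0x1f]=0xcb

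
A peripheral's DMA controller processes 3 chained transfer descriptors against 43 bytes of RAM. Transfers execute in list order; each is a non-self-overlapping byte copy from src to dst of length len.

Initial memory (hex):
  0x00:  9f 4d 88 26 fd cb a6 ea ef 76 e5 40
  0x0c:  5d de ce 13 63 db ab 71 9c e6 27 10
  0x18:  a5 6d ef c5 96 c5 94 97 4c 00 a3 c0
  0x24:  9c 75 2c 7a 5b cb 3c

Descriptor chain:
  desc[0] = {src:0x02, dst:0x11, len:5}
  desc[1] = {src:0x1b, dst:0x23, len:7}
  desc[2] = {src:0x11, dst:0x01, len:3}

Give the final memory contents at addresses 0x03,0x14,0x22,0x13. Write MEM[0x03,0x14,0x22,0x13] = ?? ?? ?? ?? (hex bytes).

  after D0: wrote 5B at 0x11 = 8826fdcba6
  after D1: wrote 7B at 0x23 = c596c594974c00
  after D2: wrote 3B at 0x01 = 8826fd
query mem[0x03]=0xfd, mem[0x14]=0xcb, mem[0x22]=0xa3, mem[0x13]=0xfd

MEM[0x03,0x14,0x22,0x13] = fd cb a3 fd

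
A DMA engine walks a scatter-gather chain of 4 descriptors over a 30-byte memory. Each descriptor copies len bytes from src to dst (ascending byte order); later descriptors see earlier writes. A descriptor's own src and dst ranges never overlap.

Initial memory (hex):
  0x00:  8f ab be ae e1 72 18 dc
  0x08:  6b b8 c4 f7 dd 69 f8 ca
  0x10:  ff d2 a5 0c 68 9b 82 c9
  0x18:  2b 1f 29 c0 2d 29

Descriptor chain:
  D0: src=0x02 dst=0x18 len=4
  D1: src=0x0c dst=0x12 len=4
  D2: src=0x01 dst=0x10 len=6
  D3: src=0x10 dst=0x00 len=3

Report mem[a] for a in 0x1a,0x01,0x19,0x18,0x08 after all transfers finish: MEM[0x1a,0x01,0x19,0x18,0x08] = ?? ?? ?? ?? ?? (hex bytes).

MEM[0x1a,0x01,0x19,0x18,0x08] = e1 be ae be 6b

  after D0: wrote 4B at 0x18 = beaee172
  after D1: wrote 4B at 0x12 = dd69f8ca
  after D2: wrote 6B at 0x10 = abbeaee17218
  after D3: wrote 3B at 0x00 = abbeae
query mem[0x1a]=0xe1, mem[0x01]=0xbe, mem[0x19]=0xae, mem[0x18]=0xbe, mem[0x08]=0x6b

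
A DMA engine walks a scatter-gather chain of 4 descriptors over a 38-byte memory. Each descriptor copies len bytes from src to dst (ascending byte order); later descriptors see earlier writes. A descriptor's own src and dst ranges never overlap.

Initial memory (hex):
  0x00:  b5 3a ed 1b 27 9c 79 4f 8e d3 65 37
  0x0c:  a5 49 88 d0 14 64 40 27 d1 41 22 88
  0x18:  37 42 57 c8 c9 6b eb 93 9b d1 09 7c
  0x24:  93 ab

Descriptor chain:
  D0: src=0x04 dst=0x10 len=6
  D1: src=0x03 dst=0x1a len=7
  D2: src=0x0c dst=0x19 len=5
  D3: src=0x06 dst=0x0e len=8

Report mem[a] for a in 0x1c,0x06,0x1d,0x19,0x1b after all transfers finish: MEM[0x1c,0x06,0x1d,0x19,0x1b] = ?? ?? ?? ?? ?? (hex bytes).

MEM[0x1c,0x06,0x1d,0x19,0x1b] = d0 79 27 a5 88

  after D0: wrote 6B at 0x10 = 279c794f8ed3
  after D1: wrote 7B at 0x1a = 1b279c794f8ed3
  after D2: wrote 5B at 0x19 = a54988d027
  after D3: wrote 8B at 0x0e = 794f8ed36537a549
query mem[0x1c]=0xd0, mem[0x06]=0x79, mem[0x1d]=0x27, mem[0x19]=0xa5, mem[0x1b]=0x88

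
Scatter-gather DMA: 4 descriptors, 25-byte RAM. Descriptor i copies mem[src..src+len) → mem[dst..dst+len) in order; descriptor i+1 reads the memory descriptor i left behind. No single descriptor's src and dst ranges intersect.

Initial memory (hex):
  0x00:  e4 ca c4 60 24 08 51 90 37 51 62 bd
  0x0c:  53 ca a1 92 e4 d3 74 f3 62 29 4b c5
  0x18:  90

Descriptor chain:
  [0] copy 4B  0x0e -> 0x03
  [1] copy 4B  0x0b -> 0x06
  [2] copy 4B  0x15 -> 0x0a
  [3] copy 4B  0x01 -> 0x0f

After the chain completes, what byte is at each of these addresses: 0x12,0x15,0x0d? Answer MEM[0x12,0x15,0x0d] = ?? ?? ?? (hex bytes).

  after D0: wrote 4B at 0x03 = a192e4d3
  after D1: wrote 4B at 0x06 = bd53caa1
  after D2: wrote 4B at 0x0a = 294bc590
  after D3: wrote 4B at 0x0f = cac4a192
query mem[0x12]=0x92, mem[0x15]=0x29, mem[0x0d]=0x90

MEM[0x12,0x15,0x0d] = 92 29 90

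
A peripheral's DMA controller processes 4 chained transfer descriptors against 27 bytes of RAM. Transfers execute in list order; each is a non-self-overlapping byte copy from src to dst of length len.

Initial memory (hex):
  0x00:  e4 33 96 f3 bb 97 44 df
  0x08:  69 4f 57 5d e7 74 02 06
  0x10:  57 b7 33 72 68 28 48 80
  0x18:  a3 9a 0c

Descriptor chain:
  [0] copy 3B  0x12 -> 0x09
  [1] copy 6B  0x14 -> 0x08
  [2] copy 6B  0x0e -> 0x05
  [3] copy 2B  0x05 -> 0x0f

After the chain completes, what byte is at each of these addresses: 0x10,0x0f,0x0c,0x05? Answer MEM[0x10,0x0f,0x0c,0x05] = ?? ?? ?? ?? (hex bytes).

D0: mem[0x09..0x0b] <- [33 72 68]
D1: mem[0x08..0x0d] <- [68 28 48 80 a3 9a]
D2: mem[0x05..0x0a] <- [02 06 57 b7 33 72]
D3: mem[0x0f..0x10] <- [02 06]
query mem[0x10]=0x06, mem[0x0f]=0x02, mem[0x0c]=0xa3, mem[0x05]=0x02

MEM[0x10,0x0f,0x0c,0x05] = 06 02 a3 02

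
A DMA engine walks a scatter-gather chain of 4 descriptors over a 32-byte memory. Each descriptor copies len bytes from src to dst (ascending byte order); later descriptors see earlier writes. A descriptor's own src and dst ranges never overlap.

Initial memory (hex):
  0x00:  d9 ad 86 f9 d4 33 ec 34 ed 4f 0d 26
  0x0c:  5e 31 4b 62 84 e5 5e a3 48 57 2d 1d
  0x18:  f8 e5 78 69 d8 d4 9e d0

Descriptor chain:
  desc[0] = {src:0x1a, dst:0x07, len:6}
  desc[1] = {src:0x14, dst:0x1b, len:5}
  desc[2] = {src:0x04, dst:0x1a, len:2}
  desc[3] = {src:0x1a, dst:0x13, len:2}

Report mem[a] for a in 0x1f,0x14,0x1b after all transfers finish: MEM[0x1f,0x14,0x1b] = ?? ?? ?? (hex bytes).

[0] 0x1a->0x07 len=6 : 78 69 d8 d4 9e d0
[1] 0x14->0x1b len=5 : 48 57 2d 1d f8
[2] 0x04->0x1a len=2 : d4 33
[3] 0x1a->0x13 len=2 : d4 33
query mem[0x1f]=0xf8, mem[0x14]=0x33, mem[0x1b]=0x33

MEM[0x1f,0x14,0x1b] = f8 33 33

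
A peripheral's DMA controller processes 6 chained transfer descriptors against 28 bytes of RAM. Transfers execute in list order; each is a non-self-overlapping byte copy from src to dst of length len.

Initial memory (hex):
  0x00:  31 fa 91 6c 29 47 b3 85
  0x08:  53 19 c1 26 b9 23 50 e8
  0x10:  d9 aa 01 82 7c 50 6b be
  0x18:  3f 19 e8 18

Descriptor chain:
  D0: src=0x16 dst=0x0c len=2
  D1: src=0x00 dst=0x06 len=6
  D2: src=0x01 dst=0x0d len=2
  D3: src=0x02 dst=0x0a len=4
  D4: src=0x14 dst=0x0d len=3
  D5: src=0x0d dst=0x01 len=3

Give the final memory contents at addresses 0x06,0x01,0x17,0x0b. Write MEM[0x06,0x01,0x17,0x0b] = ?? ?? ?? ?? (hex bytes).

MEM[0x06,0x01,0x17,0x0b] = 31 7c be 6c

#0 dst[0x0c+2] := {0x6b,0xbe}
#1 dst[0x06+6] := {0x31,0xfa,0x91,0x6c,0x29,0x47}
#2 dst[0x0d+2] := {0xfa,0x91}
#3 dst[0x0a+4] := {0x91,0x6c,0x29,0x47}
#4 dst[0x0d+3] := {0x7c,0x50,0x6b}
#5 dst[0x01+3] := {0x7c,0x50,0x6b}
query mem[0x06]=0x31, mem[0x01]=0x7c, mem[0x17]=0xbe, mem[0x0b]=0x6c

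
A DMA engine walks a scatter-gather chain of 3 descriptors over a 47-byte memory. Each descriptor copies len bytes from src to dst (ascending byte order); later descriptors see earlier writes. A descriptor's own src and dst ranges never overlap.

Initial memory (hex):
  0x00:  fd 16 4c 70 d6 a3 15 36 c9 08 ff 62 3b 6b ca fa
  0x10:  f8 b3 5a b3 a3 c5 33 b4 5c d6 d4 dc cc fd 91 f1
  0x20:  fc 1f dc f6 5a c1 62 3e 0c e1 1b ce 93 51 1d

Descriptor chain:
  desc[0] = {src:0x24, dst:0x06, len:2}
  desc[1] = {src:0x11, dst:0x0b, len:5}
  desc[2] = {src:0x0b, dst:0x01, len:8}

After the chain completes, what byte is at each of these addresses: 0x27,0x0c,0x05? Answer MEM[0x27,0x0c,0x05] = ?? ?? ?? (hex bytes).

MEM[0x27,0x0c,0x05] = 3e 5a c5

#0 dst[0x06+2] := {0x5a,0xc1}
#1 dst[0x0b+5] := {0xb3,0x5a,0xb3,0xa3,0xc5}
#2 dst[0x01+8] := {0xb3,0x5a,0xb3,0xa3,0xc5,0xf8,0xb3,0x5a}
query mem[0x27]=0x3e, mem[0x0c]=0x5a, mem[0x05]=0xc5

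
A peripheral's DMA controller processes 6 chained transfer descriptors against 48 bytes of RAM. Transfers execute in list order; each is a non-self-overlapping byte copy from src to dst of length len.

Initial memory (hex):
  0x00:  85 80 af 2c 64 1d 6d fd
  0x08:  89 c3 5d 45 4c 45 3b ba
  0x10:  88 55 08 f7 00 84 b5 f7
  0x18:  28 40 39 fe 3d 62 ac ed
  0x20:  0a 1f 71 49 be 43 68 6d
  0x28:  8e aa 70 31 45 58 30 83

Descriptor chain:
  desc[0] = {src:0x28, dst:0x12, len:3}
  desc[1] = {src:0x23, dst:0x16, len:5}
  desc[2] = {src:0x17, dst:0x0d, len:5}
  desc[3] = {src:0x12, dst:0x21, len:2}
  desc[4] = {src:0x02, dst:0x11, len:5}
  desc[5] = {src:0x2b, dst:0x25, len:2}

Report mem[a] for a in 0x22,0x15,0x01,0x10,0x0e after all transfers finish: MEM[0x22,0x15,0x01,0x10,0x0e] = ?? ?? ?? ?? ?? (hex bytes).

#0 dst[0x12+3] := {0x8e,0xaa,0x70}
#1 dst[0x16+5] := {0x49,0xbe,0x43,0x68,0x6d}
#2 dst[0x0d+5] := {0xbe,0x43,0x68,0x6d,0xfe}
#3 dst[0x21+2] := {0x8e,0xaa}
#4 dst[0x11+5] := {0xaf,0x2c,0x64,0x1d,0x6d}
#5 dst[0x25+2] := {0x31,0x45}
query mem[0x22]=0xaa, mem[0x15]=0x6d, mem[0x01]=0x80, mem[0x10]=0x6d, mem[0x0e]=0x43

MEM[0x22,0x15,0x01,0x10,0x0e] = aa 6d 80 6d 43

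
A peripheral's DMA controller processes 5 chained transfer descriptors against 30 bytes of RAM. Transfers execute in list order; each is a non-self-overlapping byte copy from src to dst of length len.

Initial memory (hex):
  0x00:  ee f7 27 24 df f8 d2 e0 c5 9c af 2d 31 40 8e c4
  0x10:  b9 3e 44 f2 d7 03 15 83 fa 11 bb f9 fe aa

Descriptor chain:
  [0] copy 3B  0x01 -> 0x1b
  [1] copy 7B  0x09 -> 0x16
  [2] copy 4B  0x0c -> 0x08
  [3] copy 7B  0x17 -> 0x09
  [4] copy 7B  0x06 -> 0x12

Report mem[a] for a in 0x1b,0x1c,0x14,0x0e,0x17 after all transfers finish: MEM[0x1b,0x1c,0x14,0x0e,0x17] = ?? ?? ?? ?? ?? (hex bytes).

MEM[0x1b,0x1c,0x14,0x0e,0x17] = 8e c4 31 c4 31

#0 dst[0x1b+3] := {0xf7,0x27,0x24}
#1 dst[0x16+7] := {0x9c,0xaf,0x2d,0x31,0x40,0x8e,0xc4}
#2 dst[0x08+4] := {0x31,0x40,0x8e,0xc4}
#3 dst[0x09+7] := {0xaf,0x2d,0x31,0x40,0x8e,0xc4,0x24}
#4 dst[0x12+7] := {0xd2,0xe0,0x31,0xaf,0x2d,0x31,0x40}
query mem[0x1b]=0x8e, mem[0x1c]=0xc4, mem[0x14]=0x31, mem[0x0e]=0xc4, mem[0x17]=0x31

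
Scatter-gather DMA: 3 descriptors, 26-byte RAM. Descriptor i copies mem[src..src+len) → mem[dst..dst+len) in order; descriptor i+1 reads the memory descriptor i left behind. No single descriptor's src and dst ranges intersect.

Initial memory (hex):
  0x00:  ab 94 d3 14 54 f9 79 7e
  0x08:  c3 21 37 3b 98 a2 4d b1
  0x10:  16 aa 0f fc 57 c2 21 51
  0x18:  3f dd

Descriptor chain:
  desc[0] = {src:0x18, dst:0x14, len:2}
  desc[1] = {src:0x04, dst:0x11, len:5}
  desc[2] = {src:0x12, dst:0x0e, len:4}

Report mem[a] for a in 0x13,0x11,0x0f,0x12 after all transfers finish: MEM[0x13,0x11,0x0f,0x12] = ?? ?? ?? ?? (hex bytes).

[0] 0x18->0x14 len=2 : 3f dd
[1] 0x04->0x11 len=5 : 54 f9 79 7e c3
[2] 0x12->0x0e len=4 : f9 79 7e c3
query mem[0x13]=0x79, mem[0x11]=0xc3, mem[0x0f]=0x79, mem[0x12]=0xf9

MEM[0x13,0x11,0x0f,0x12] = 79 c3 79 f9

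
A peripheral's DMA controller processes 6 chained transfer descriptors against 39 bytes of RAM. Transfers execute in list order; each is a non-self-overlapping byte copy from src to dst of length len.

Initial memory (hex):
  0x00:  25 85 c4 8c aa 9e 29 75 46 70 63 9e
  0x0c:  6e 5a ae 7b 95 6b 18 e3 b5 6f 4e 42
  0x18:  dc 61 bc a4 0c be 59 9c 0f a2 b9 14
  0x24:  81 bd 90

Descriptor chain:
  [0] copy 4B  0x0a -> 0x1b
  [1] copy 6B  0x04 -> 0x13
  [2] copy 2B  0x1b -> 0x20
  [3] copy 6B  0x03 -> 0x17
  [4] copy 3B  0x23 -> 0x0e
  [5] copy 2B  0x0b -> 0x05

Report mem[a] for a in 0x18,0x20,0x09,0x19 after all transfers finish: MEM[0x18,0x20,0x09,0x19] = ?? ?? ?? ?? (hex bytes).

MEM[0x18,0x20,0x09,0x19] = aa 63 70 9e

  after D0: wrote 4B at 0x1b = 639e6e5a
  after D1: wrote 6B at 0x13 = aa9e29754670
  after D2: wrote 2B at 0x20 = 639e
  after D3: wrote 6B at 0x17 = 8caa9e297546
  after D4: wrote 3B at 0x0e = 1481bd
  after D5: wrote 2B at 0x05 = 9e6e
query mem[0x18]=0xaa, mem[0x20]=0x63, mem[0x09]=0x70, mem[0x19]=0x9e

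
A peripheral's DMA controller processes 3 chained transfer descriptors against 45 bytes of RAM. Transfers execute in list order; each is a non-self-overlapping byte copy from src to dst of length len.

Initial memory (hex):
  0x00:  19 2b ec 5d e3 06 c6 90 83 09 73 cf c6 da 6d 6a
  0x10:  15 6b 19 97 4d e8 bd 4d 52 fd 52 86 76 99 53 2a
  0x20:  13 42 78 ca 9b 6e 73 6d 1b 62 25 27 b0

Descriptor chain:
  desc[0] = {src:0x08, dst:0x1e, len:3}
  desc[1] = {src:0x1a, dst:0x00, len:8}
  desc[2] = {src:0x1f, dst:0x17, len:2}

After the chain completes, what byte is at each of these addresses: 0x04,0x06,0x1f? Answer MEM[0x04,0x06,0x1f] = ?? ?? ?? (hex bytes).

MEM[0x04,0x06,0x1f] = 83 73 09

  after D0: wrote 3B at 0x1e = 830973
  after D1: wrote 8B at 0x00 = 5286769983097342
  after D2: wrote 2B at 0x17 = 0973
query mem[0x04]=0x83, mem[0x06]=0x73, mem[0x1f]=0x09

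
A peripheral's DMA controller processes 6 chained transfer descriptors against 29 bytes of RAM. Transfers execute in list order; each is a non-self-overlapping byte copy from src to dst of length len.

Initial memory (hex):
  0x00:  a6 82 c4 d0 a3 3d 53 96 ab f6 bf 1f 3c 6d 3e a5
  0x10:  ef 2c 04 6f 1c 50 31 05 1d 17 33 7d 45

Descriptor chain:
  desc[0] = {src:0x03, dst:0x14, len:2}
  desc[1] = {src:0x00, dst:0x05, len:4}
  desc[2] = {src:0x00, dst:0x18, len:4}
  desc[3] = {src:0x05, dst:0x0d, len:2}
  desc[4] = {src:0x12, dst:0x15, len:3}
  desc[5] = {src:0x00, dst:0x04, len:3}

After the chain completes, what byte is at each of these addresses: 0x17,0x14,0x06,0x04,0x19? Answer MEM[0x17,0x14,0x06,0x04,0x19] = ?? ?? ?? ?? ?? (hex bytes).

  after D0: wrote 2B at 0x14 = d0a3
  after D1: wrote 4B at 0x05 = a682c4d0
  after D2: wrote 4B at 0x18 = a682c4d0
  after D3: wrote 2B at 0x0d = a682
  after D4: wrote 3B at 0x15 = 046fd0
  after D5: wrote 3B at 0x04 = a682c4
query mem[0x17]=0xd0, mem[0x14]=0xd0, mem[0x06]=0xc4, mem[0x04]=0xa6, mem[0x19]=0x82

MEM[0x17,0x14,0x06,0x04,0x19] = d0 d0 c4 a6 82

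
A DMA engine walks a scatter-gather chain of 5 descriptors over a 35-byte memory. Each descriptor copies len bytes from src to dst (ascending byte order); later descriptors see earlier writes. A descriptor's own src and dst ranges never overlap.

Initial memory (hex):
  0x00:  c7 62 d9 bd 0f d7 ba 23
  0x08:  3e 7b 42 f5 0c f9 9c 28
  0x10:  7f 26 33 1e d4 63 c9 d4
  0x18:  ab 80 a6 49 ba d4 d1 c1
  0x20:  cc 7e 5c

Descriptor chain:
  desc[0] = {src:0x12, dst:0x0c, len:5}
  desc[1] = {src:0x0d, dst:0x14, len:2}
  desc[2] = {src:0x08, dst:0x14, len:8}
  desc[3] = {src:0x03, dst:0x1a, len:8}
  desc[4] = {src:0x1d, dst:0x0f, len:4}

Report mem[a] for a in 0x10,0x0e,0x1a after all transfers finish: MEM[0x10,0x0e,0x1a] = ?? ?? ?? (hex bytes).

  after D0: wrote 5B at 0x0c = 331ed463c9
  after D1: wrote 2B at 0x14 = 1ed4
  after D2: wrote 8B at 0x14 = 3e7b42f5331ed463
  after D3: wrote 8B at 0x1a = bd0fd7ba233e7b42
  after D4: wrote 4B at 0x0f = ba233e7b
query mem[0x10]=0x23, mem[0x0e]=0xd4, mem[0x1a]=0xbd

MEM[0x10,0x0e,0x1a] = 23 d4 bd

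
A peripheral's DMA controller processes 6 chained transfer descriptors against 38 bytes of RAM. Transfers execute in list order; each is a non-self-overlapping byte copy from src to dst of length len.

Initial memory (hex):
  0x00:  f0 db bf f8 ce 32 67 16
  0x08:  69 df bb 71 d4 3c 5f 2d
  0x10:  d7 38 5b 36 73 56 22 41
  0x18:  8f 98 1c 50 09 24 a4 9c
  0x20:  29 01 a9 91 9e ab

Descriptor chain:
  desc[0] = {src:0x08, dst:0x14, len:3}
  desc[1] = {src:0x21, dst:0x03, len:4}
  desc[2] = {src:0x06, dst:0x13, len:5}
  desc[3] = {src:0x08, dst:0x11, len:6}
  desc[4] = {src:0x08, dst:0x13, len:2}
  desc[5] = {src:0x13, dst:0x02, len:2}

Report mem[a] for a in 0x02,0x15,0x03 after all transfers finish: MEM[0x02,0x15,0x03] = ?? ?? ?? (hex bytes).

  after D0: wrote 3B at 0x14 = 69dfbb
  after D1: wrote 4B at 0x03 = 01a9919e
  after D2: wrote 5B at 0x13 = 9e1669dfbb
  after D3: wrote 6B at 0x11 = 69dfbb71d43c
  after D4: wrote 2B at 0x13 = 69df
  after D5: wrote 2B at 0x02 = 69df
query mem[0x02]=0x69, mem[0x15]=0xd4, mem[0x03]=0xdf

MEM[0x02,0x15,0x03] = 69 d4 df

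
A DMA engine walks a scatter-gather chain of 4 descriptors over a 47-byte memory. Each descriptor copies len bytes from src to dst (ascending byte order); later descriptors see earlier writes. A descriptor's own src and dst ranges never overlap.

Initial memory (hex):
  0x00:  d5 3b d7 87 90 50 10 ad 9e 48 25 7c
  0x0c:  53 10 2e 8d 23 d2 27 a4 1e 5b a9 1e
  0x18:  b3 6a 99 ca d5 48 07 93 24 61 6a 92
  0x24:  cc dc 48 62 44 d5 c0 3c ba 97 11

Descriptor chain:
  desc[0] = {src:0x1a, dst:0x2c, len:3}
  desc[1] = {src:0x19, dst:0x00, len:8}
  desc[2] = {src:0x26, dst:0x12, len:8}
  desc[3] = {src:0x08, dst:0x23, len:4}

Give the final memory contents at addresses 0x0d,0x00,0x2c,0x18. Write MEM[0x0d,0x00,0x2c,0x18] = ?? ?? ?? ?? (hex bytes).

[0] 0x1a->0x2c len=3 : 99 ca d5
[1] 0x19->0x00 len=8 : 6a 99 ca d5 48 07 93 24
[2] 0x26->0x12 len=8 : 48 62 44 d5 c0 3c 99 ca
[3] 0x08->0x23 len=4 : 9e 48 25 7c
query mem[0x0d]=0x10, mem[0x00]=0x6a, mem[0x2c]=0x99, mem[0x18]=0x99

MEM[0x0d,0x00,0x2c,0x18] = 10 6a 99 99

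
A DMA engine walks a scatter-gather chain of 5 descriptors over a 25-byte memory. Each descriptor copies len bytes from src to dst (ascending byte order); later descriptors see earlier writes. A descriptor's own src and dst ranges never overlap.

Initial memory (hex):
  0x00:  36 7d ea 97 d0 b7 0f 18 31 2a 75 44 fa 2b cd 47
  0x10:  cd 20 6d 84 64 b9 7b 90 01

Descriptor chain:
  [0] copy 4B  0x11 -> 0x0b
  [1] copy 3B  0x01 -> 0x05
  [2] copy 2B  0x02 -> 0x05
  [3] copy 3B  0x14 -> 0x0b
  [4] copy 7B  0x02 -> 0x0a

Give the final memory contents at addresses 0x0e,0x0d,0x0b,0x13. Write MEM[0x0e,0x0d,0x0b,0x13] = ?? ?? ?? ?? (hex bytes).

MEM[0x0e,0x0d,0x0b,0x13] = 97 ea 97 84

  after D0: wrote 4B at 0x0b = 206d8464
  after D1: wrote 3B at 0x05 = 7dea97
  after D2: wrote 2B at 0x05 = ea97
  after D3: wrote 3B at 0x0b = 64b97b
  after D4: wrote 7B at 0x0a = ea97d0ea979731
query mem[0x0e]=0x97, mem[0x0d]=0xea, mem[0x0b]=0x97, mem[0x13]=0x84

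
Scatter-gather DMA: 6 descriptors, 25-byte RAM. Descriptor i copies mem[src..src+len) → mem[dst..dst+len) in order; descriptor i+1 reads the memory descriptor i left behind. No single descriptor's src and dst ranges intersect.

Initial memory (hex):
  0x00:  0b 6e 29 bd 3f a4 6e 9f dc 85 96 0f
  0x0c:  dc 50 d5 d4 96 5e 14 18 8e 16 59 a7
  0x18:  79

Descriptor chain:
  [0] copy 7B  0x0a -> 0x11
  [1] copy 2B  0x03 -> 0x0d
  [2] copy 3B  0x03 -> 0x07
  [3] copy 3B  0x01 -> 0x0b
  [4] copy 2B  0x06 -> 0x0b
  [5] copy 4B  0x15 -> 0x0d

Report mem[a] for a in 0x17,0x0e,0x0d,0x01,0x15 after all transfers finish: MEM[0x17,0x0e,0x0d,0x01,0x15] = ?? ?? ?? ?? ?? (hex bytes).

  after D0: wrote 7B at 0x11 = 960fdc50d5d496
  after D1: wrote 2B at 0x0d = bd3f
  after D2: wrote 3B at 0x07 = bd3fa4
  after D3: wrote 3B at 0x0b = 6e29bd
  after D4: wrote 2B at 0x0b = 6ebd
  after D5: wrote 4B at 0x0d = d5d49679
query mem[0x17]=0x96, mem[0x0e]=0xd4, mem[0x0d]=0xd5, mem[0x01]=0x6e, mem[0x15]=0xd5

MEM[0x17,0x0e,0x0d,0x01,0x15] = 96 d4 d5 6e d5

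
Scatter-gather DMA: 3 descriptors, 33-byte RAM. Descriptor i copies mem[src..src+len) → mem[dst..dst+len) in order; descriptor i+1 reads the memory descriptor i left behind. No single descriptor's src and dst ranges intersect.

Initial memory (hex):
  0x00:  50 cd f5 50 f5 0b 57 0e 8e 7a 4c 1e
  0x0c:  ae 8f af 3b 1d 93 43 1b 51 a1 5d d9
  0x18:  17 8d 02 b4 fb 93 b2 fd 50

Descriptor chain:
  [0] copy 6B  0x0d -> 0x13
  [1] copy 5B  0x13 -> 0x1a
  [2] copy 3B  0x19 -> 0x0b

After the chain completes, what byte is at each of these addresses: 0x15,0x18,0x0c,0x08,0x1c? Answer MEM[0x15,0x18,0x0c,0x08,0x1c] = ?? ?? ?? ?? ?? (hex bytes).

MEM[0x15,0x18,0x0c,0x08,0x1c] = 3b 43 8f 8e 3b

[0] 0x0d->0x13 len=6 : 8f af 3b 1d 93 43
[1] 0x13->0x1a len=5 : 8f af 3b 1d 93
[2] 0x19->0x0b len=3 : 8d 8f af
query mem[0x15]=0x3b, mem[0x18]=0x43, mem[0x0c]=0x8f, mem[0x08]=0x8e, mem[0x1c]=0x3b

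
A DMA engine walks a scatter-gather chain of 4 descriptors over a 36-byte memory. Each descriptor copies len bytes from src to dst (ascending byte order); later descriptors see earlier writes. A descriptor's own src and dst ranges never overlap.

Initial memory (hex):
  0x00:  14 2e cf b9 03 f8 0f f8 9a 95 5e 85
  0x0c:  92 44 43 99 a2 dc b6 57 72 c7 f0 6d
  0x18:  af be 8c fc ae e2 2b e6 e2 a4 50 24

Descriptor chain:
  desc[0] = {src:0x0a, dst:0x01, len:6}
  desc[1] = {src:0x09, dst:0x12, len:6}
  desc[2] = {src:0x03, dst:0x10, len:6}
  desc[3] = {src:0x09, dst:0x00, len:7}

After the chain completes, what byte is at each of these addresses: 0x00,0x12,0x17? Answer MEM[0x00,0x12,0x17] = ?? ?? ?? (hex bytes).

MEM[0x00,0x12,0x17] = 95 43 43

[0] 0x0a->0x01 len=6 : 5e 85 92 44 43 99
[1] 0x09->0x12 len=6 : 95 5e 85 92 44 43
[2] 0x03->0x10 len=6 : 92 44 43 99 f8 9a
[3] 0x09->0x00 len=7 : 95 5e 85 92 44 43 99
query mem[0x00]=0x95, mem[0x12]=0x43, mem[0x17]=0x43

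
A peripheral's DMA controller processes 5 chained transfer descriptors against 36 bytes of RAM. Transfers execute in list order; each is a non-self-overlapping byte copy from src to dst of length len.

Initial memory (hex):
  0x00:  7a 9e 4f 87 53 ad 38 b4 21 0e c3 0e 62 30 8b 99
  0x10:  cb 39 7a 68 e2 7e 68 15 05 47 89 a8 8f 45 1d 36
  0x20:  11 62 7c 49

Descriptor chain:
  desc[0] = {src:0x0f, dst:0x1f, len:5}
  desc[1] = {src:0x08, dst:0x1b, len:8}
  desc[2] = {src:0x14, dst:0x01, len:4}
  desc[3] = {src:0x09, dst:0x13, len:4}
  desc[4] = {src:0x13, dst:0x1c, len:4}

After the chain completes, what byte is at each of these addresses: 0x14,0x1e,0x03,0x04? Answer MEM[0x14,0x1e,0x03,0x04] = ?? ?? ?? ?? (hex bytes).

MEM[0x14,0x1e,0x03,0x04] = c3 0e 68 15

D0: mem[0x1f..0x23] <- [99 cb 39 7a 68]
D1: mem[0x1b..0x22] <- [21 0e c3 0e 62 30 8b 99]
D2: mem[0x01..0x04] <- [e2 7e 68 15]
D3: mem[0x13..0x16] <- [0e c3 0e 62]
D4: mem[0x1c..0x1f] <- [0e c3 0e 62]
query mem[0x14]=0xc3, mem[0x1e]=0x0e, mem[0x03]=0x68, mem[0x04]=0x15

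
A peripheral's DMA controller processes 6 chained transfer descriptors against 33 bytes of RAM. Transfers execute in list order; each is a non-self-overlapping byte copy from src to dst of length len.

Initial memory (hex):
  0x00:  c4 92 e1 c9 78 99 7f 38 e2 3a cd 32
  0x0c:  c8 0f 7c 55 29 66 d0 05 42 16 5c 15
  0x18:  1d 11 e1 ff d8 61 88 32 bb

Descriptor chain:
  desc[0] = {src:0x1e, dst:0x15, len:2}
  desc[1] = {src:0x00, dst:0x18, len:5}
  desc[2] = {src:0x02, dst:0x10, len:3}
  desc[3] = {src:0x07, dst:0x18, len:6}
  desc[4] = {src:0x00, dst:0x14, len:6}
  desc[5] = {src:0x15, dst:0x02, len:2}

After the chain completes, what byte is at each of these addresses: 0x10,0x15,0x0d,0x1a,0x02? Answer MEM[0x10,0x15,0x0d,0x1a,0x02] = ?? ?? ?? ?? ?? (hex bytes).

  after D0: wrote 2B at 0x15 = 8832
  after D1: wrote 5B at 0x18 = c492e1c978
  after D2: wrote 3B at 0x10 = e1c978
  after D3: wrote 6B at 0x18 = 38e23acd32c8
  after D4: wrote 6B at 0x14 = c492e1c97899
  after D5: wrote 2B at 0x02 = 92e1
query mem[0x10]=0xe1, mem[0x15]=0x92, mem[0x0d]=0x0f, mem[0x1a]=0x3a, mem[0x02]=0x92

MEM[0x10,0x15,0x0d,0x1a,0x02] = e1 92 0f 3a 92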